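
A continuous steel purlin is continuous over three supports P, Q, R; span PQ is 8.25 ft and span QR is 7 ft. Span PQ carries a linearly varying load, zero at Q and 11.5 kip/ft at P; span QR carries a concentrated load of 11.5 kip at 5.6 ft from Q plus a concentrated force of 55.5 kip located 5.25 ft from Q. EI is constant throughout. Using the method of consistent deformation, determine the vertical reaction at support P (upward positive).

Take M_Q as the redundant. Released structure: two simple spans PQ and QR with a hinge at Q.
End slopes at the hinge Q, treating each span as simply supported:
  span PQ: triangular load, peak 11.5: 7w₀L³/(360EI) = 125.6/EI
  span QR: point load 11.5 at a = 5.6: Pab(L + b)/(6LEI) = 18.03/EI
  span QR: point load 55.5 at a = 5.25: Pab(L + b)/(6LEI) = 106.2/EI
  relative rotation θ_0 = (125.6 + 124.3)/EI = 249.8/EI
A unit hogging moment at Q produces rotation L₁/(3EI) + L₂/(3EI) = 5.083/EI.
Compatibility: M_Q·(L₁+L₂)/(3EI) = θ_0, giving M_Q = 49.15 kip·ft (hogging).
Span PQ, ΣM about P with M_Q applied at Q: R_Q^{PQ}·8.25 = 130.5 + 49.15, so R_Q^{PQ} = 21.77 kip and R_P = 47.44 − 21.77 = 25.67 kip.

R_P = 25.67 kip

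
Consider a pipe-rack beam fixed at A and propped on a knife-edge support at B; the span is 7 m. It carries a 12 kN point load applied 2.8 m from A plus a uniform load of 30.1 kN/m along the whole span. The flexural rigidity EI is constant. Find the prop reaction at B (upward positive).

Choose R_B as the redundant. The primary structure is the cantilever fixed at A.
Free-end deflection of the primary structure under the applied loading (downward +):
  point load 12 at a = 2.8: Pa²(3L − a)/(6EI) = 285.4/EI
  UDL 30.1: wL⁴/(8EI) = 9034/EI
  δ_0 = 9319/EI
Flexibility coefficient — unit upward force at B: δ_{BB} = L³/(3EI) = 114.3/EI.
Compatibility at B: δ_0 − R_B·δ_{BB} = 0, so R_B = 9319/114.3 = 81.51 kN.

R_B = 81.51 kN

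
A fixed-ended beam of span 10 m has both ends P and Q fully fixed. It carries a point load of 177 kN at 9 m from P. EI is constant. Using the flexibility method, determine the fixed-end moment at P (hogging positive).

M_P = 15.93 kN·m

Release both end moments; the primary structure is a simply-supported span PQ with redundants M_P and M_Q.
On the primary (simply-supported) span, the end slopes from the loading are:
  at P: point load 177 at a = 9: Pab(L + b)/(6LEI) = 292.1/EI
  at Q: point load 177 at a = 9: Pab(L + a)/(6LEI) = 504.4/EI
  θ_P0 = 292.1/EI,  θ_Q0 = 504.4/EI
Flexibility coefficients: a unit moment at one end gives L/(3EI) there and L/(6EI) at the far end, so f₁₁ = f₂₂ = 3.333/EI and f₁₂ = f₂₁ = 1.667/EI.
Compatibility — zero rotation at each built-in end:
  3.333 M_P + 1.667 M_Q = 292.1
  1.667 M_P + 3.333 M_Q = 504.4
Solving the pair gives M_P = 15.93 kN·m and M_Q = 143.4 kN·m (hogging).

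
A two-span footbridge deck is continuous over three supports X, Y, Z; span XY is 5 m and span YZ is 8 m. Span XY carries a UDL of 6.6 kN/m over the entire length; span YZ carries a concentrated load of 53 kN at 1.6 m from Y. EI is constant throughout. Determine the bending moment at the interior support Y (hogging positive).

Insert a hinge at Y; M_Y is the redundant, and each span becomes simply supported.
Rotations at Y on the released spans (each span's end-slope, ×1/EI):
  span XY: UDL 6.6: wL³/(24EI) = 34.38/EI
  span YZ: point load 53 at a = 1.6: Pab(L + b)/(6LEI) = 162.8/EI
  relative rotation θ_0 = (34.38 + 162.8)/EI = 197.2/EI
A unit hogging moment at Y produces rotation L₁/(3EI) + L₂/(3EI) = 4.333/EI.
Slope continuity at Y: θ_0 = M_Y·4.333/EI, so M_Y = 197.2/4.333 = 45.51 kN·m (hogging).

M_Y = 45.51 kN·m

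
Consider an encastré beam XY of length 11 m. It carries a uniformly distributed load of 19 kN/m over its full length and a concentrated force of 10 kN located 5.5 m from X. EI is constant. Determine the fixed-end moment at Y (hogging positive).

Take the two fixed-end moments M_X, M_Y as redundants; the released structure is the simple span XY.
Simple-span end rotations at X and Y under the given loads:
  at X: UDL 19: wL³/(24EI) = 1054/EI
  at Y: UDL 19: wL³/(24EI) = 1054/EI
  at X: point load 10 at a = 5.5: Pab(L + b)/(6LEI) = 75.62/EI
  at Y: point load 10 at a = 5.5: Pab(L + a)/(6LEI) = 75.62/EI
  θ_X0 = 1129/EI,  θ_Y0 = 1129/EI
Flexibility coefficients: a unit moment at one end gives L/(3EI) there and L/(6EI) at the far end, so f₁₁ = f₂₂ = 3.667/EI and f₁₂ = f₂₁ = 1.833/EI.
Compatibility — zero rotation at each built-in end:
  3.667 M_X + 1.833 M_Y = 1129
  1.833 M_X + 3.667 M_Y = 1129
Solving the pair gives M_X = 205.3 kN·m and M_Y = 205.3 kN·m (hogging).

M_Y = 205.3 kN·m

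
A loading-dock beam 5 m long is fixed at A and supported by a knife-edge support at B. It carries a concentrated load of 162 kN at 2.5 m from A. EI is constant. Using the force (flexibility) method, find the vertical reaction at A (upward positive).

R_A = 111.4 kN

Remove the prop at B; the released (primary) structure is a cantilever built in at A.
Deflection at B on the released cantilever, summing each load's contribution:
  point load 162 at a = 2.5: Pa²(3L − a)/(6EI) = 2109/EI
Flexibility coefficient — unit upward force at B: δ_{BB} = L³/(3EI) = 41.67/EI.
Compatibility at B: δ_0 − R_B·δ_{BB} = 0, so R_B = 2109/41.67 = 50.62 kN.
Vertical equilibrium: R_A = ΣP − R_B = 162 − 50.62 = 111.4 kN.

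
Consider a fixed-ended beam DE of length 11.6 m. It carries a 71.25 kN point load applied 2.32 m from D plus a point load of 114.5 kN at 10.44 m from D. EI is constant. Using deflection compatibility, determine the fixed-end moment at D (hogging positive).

Take the two fixed-end moments M_D, M_E as redundants; the released structure is the simple span DE.
End rotations of the released simple span under the applied load (×1/EI):
  at D: point load 71.25 at a = 2.32: Pab(L + b)/(6LEI) = 460.2/EI
  at E: point load 71.25 at a = 2.32: Pab(L + a)/(6LEI) = 306.8/EI
  at D: point load 114.5 at a = 10.44: Pab(L + b)/(6LEI) = 254.2/EI
  at E: point load 114.5 at a = 10.44: Pab(L + a)/(6LEI) = 439.1/EI
  θ_D0 = 714.4/EI,  θ_E0 = 745.9/EI
Flexibility coefficients: a unit moment at one end gives L/(3EI) there and L/(6EI) at the far end, so f₁₁ = f₂₂ = 3.867/EI and f₁₂ = f₂₁ = 1.933/EI.
Compatibility — zero rotation at each built-in end:
  3.867 M_D + 1.933 M_E = 714.4
  1.933 M_D + 3.867 M_E = 745.9
Solving the pair gives M_D = 117.7 kN·m and M_E = 134 kN·m (hogging).

M_D = 117.7 kN·m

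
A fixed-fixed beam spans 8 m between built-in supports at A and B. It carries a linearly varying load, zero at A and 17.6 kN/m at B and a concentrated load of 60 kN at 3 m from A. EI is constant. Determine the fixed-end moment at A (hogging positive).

M_A = 107.9 kN·m

Release both end moments; the primary structure is a simply-supported span AB with redundants M_A and M_B.
End rotations of the released simple span under the applied load (×1/EI):
  at A: triangular load, peak 17.6: 7w₀L³/(360EI) = 175.2/EI
  at B: triangular load, peak 17.6: w₀L³/(45EI) = 200.2/EI
  at A: point load 60 at a = 3: Pab(L + b)/(6LEI) = 243.8/EI
  at B: point load 60 at a = 3: Pab(L + a)/(6LEI) = 206.2/EI
  θ_A0 = 419/EI,  θ_B0 = 406.5/EI
Flexibility coefficients: a unit moment at one end gives L/(3EI) there and L/(6EI) at the far end, so f₁₁ = f₂₂ = 2.667/EI and f₁₂ = f₂₁ = 1.333/EI.
Compatibility — zero rotation at each built-in end:
  2.667 M_A + 1.333 M_B = 419
  1.333 M_A + 2.667 M_B = 406.5
Solving the pair gives M_A = 107.9 kN·m and M_B = 98.51 kN·m (hogging).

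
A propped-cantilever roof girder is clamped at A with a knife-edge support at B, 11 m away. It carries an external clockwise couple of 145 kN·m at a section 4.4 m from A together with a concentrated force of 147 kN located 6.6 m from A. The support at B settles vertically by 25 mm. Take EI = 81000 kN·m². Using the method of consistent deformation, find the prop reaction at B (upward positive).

Release the roller at B. Primary structure: cantilever fixed at A.
Downward deflection at the released point B due to the loads:
  clockwise couple 145 at a = 4.4: M₀a(2L − a)/(2EI) = 5614/EI
  point load 147 at a = 6.6: Pa²(3L − a)/(6EI) = 28175/EI
  δ_0 = 33789/EI
Tip deflection under a unit load at B: L³/(3EI) = 443.7/EI.
With EI = 81000 kN·m²: δ_0 = 0.41715 m and δ_{BB} = 0.005477 m/kN.
Compatibility — the beam at B must follow the support down by 0.025 m: δ_0 − R_B·δ_{BB} = 0.025, so R_B = (0.41715 − 0.025)/0.005477 = 71.59 kN.

R_B = 71.59 kN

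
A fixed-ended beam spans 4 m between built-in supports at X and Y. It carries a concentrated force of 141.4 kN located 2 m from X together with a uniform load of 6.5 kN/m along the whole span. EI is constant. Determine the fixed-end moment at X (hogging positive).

Release both end moments; the primary structure is a simply-supported span XY with redundants M_X and M_Y.
Simple-span end rotations at X and Y under the given loads:
  at X: point load 141.4 at a = 2: Pab(L + b)/(6LEI) = 141.4/EI
  at Y: point load 141.4 at a = 2: Pab(L + a)/(6LEI) = 141.4/EI
  at X: UDL 6.5: wL³/(24EI) = 17.33/EI
  at Y: UDL 6.5: wL³/(24EI) = 17.33/EI
  θ_X0 = 158.7/EI,  θ_Y0 = 158.7/EI
Flexibility coefficients: a unit moment at one end gives L/(3EI) there and L/(6EI) at the far end, so f₁₁ = f₂₂ = 1.333/EI and f₁₂ = f₂₁ = 0.6667/EI.
Compatibility — zero rotation at each built-in end:
  1.333 M_X + 0.6667 M_Y = 158.7
  0.6667 M_X + 1.333 M_Y = 158.7
Solving the pair gives M_X = 79.37 kN·m and M_Y = 79.37 kN·m (hogging).

M_X = 79.37 kN·m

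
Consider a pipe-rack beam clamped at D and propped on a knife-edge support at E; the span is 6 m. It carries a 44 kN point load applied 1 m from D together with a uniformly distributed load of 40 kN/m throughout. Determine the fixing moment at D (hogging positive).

M_D = 213.6 kN·m

Release the roller at E. Primary structure: cantilever fixed at D.
Free-end deflection of the primary structure under the applied loading (downward +):
  point load 44 at a = 1: Pa²(3L − a)/(6EI) = 124.7/EI
  UDL 40: wL⁴/(8EI) = 6480/EI
  δ_0 = 6605/EI
Flexibility coefficient — unit upward force at E: δ_{EE} = L³/(3EI) = 72/EI.
The prop prevents deflection at E: R_E = δ_0/δ_{EE} = 6605/72 = 91.73 kN.
Moment equilibrium about D: M_D = Σ(load moments about D) − R_E·L = 764 − 91.73×6 = 213.6 kN·m.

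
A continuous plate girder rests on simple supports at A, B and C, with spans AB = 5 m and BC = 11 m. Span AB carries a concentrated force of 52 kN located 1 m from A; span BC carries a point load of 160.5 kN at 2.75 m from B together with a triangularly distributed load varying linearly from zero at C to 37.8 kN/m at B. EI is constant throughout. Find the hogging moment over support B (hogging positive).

Release continuity at B by inserting a hinge; the redundant is the internal moment M_B. The primary structure is two simply-supported spans AB and BC.
Discontinuity in slope at B on the released structure — sum the simple-span end rotations:
  span AB: point load 52 at a = 1: Pab(L + a)/(6LEI) = 41.6/EI
  span BC: point load 160.5 at a = 2.75: Pab(L + b)/(6LEI) = 1062/EI
  span BC: triangular load, peak 37.8: w₀L³/(45EI) = 1118/EI
  relative rotation θ_0 = (41.6 + 2180)/EI = 2222/EI
A unit hogging moment at B produces rotation L₁/(3EI) + L₂/(3EI) = 5.333/EI.
Compatibility: M_B·(L₁+L₂)/(3EI) = θ_0, giving M_B = 416.6 kN·m (hogging).

M_B = 416.6 kN·m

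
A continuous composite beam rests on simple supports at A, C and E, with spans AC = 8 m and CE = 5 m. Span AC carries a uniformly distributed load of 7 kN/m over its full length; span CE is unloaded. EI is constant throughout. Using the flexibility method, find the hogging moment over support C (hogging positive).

M_C = 34.46 kN·m

Insert a hinge at C; M_C is the redundant, and each span becomes simply supported.
Rotations at C on the released spans (each span's end-slope, ×1/EI):
  span AC: UDL 7: wL³/(24EI) = 149.3/EI
  relative rotation θ_0 = (149.3 + 0)/EI = 149.3/EI
A unit hogging moment at C produces rotation L₁/(3EI) + L₂/(3EI) = 4.333/EI.
Slope continuity at C: θ_0 = M_C·4.333/EI, so M_C = 149.3/4.333 = 34.46 kN·m (hogging).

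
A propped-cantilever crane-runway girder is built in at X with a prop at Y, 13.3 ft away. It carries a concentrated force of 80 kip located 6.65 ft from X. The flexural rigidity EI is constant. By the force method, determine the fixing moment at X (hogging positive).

Release the roller at Y. Primary structure: cantilever fixed at X.
Downward deflection at the released point Y due to the loads:
  point load 80 at a = 6.65: Pa²(3L − a)/(6EI) = 19605/EI
Flexibility coefficient — unit upward force at Y: δ_{YY} = L³/(3EI) = 784.2/EI.
The prop prevents deflection at Y: R_Y = δ_0/δ_{YY} = 19605/784.2 = 25 kip.
Moment equilibrium about X: M_X = Σ(load moments about X) − R_Y·L = 532 − 25×13.3 = 199.5 kip·ft.

M_X = 199.5 kip·ft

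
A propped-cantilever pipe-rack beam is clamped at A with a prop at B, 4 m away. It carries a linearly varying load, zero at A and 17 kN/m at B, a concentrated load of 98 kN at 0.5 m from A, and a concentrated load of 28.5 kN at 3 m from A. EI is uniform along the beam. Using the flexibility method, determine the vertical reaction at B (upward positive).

R_B = 38.94 kN

Take the reaction at B as the redundant and release it; the primary structure is a cantilever fixed at A.
Primary-structure tip deflection at B by superposition:
  triangular load, peak 17 at the free end: 11w₀L⁴/(120EI) = 398.9/EI
  point load 98 at a = 0.5: Pa²(3L − a)/(6EI) = 46.96/EI
  point load 28.5 at a = 3: Pa²(3L − a)/(6EI) = 384.8/EI
  δ_0 = 830.6/EI
Tip deflection under a unit load at B: L³/(3EI) = 21.33/EI.
Compatibility at B: δ_0 − R_B·δ_{BB} = 0, so R_B = 830.6/21.33 = 38.94 kN.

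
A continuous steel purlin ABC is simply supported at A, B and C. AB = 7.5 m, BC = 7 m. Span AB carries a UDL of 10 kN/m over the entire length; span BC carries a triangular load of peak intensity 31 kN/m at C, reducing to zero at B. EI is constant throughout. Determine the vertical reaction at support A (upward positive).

R_A = 26.95 kN

Release continuity at B by inserting a hinge; the redundant is the internal moment M_B. The primary structure is two simply-supported spans AB and BC.
Discontinuity in slope at B on the released structure — sum the simple-span end rotations:
  span AB: UDL 10: wL³/(24EI) = 175.8/EI
  span BC: triangular load, peak 31: 7w₀L³/(360EI) = 206.8/EI
  relative rotation θ_0 = (175.8 + 206.8)/EI = 382.5/EI
A unit hogging moment at B produces rotation L₁/(3EI) + L₂/(3EI) = 4.833/EI.
Slope continuity at B: θ_0 = M_B·4.833/EI, so M_B = 382.5/4.833 = 79.14 kN·m (hogging).
Span AB, ΣM about A with M_B applied at B: R_B^{AB}·7.5 = 281.2 + 79.14, so R_B^{AB} = 48.05 kN and R_A = 75 − 48.05 = 26.95 kN.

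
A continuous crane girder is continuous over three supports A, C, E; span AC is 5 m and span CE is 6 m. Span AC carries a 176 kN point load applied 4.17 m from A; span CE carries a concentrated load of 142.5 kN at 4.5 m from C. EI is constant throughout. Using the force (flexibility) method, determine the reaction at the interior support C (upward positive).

Insert a hinge at C; M_C is the redundant, and each span becomes simply supported.
Rotations at C on the released spans (each span's end-slope, ×1/EI):
  span AC: point load 176 at a = 4.17: Pab(L + a)/(6LEI) = 186.2/EI
  span CE: point load 142.5 at a = 4.5: Pab(L + b)/(6LEI) = 200.4/EI
  relative rotation θ_0 = (186.2 + 200.4)/EI = 386.6/EI
A unit hogging moment at C produces rotation L₁/(3EI) + L₂/(3EI) = 3.667/EI.
Slope continuity at C: θ_0 = M_C·3.667/EI, so M_C = 386.6/3.667 = 105.4 kN·m (hogging).
Span AC, ΣM about A with M_C applied at C: R_C^{AC}·5 = 733.9 + 105.4, so R_C^{AC} = 167.9 kN and R_A = 176 − 167.9 = 8.129 kN.
Span CE, ΣM about E: R_C^{CE}·6 = 213.8 + 105.4, so R_C^{CE} = 53.2 kN and R_E = 142.5 − 53.2 = 89.3 kN.
R_C = 167.9 + 53.2 = 221.1 kN.

R_C = 221.1 kN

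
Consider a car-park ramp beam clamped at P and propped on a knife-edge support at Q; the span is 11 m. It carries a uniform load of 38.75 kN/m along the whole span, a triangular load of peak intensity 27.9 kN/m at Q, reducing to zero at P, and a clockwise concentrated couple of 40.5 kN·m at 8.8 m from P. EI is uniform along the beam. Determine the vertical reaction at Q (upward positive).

R_Q = 249.5 kN

Remove the prop at Q; the released (primary) structure is a cantilever built in at P.
Deflection at Q on the released cantilever, summing each load's contribution:
  UDL 38.75: wL⁴/(8EI) = 70917/EI
  triangular load, peak 27.9 at the free end: 11w₀L⁴/(120EI) = 37444/EI
  clockwise couple 40.5 at a = 8.8: M₀a(2L − a)/(2EI) = 2352/EI
  δ_0 = 110714/EI
Flexibility coefficient — unit upward force at Q: δ_{QQ} = L³/(3EI) = 443.7/EI.
The prop prevents deflection at Q: R_Q = δ_0/δ_{QQ} = 110714/443.7 = 249.5 kN.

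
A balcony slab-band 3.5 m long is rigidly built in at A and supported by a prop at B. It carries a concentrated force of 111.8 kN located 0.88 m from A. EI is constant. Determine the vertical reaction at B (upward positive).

Release the roller at B. Primary structure: cantilever fixed at A.
Primary-structure tip deflection at B by superposition:
  point load 111.8 at a = 0.88: Pa²(3L − a)/(6EI) = 138.8/EI
Tip deflection under a unit load at B: L³/(3EI) = 14.29/EI.
Compatibility at B: δ_0 − R_B·δ_{BB} = 0, so R_B = 138.8/14.29 = 9.713 kN.

R_B = 9.713 kN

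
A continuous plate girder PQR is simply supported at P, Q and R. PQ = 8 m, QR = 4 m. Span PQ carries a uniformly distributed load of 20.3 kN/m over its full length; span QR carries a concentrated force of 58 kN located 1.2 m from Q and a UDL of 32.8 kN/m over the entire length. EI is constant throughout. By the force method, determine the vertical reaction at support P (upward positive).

Insert a hinge at Q; M_Q is the redundant, and each span becomes simply supported.
Rotations at Q on the released spans (each span's end-slope, ×1/EI):
  span PQ: UDL 20.3: wL³/(24EI) = 433.1/EI
  span QR: point load 58 at a = 1.2: Pab(L + b)/(6LEI) = 55.22/EI
  span QR: UDL 32.8: wL³/(24EI) = 87.47/EI
  relative rotation θ_0 = (433.1 + 142.7)/EI = 575.7/EI
A unit hogging moment at Q produces rotation L₁/(3EI) + L₂/(3EI) = 4/EI.
Compatibility: M_Q·(L₁+L₂)/(3EI) = θ_0, giving M_Q = 143.9 kN·m (hogging).
Span PQ, ΣM about P with M_Q applied at Q: R_Q^{PQ}·8 = 649.6 + 143.9, so R_Q^{PQ} = 99.19 kN and R_P = 162.4 − 99.19 = 63.21 kN.

R_P = 63.21 kN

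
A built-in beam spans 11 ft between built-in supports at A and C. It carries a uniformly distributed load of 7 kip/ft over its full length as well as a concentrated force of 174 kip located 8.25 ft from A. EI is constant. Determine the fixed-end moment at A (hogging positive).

M_A = 160.3 kip·ft

Take the two fixed-end moments M_A, M_C as redundants; the released structure is the simple span AC.
On the primary (simply-supported) span, the end slopes from the loading are:
  at A: UDL 7: wL³/(24EI) = 388.2/EI
  at C: UDL 7: wL³/(24EI) = 388.2/EI
  at A: point load 174 at a = 8.25: Pab(L + b)/(6LEI) = 822.4/EI
  at C: point load 174 at a = 8.25: Pab(L + a)/(6LEI) = 1151/EI
  θ_A0 = 1211/EI,  θ_C0 = 1540/EI
Flexibility coefficients: a unit moment at one end gives L/(3EI) there and L/(6EI) at the far end, so f₁₁ = f₂₂ = 3.667/EI and f₁₂ = f₂₁ = 1.833/EI.
Compatibility — zero rotation at each built-in end:
  3.667 M_A + 1.833 M_C = 1211
  1.833 M_A + 3.667 M_C = 1540
Solving the pair gives M_A = 160.3 kip·ft and M_C = 339.7 kip·ft (hogging).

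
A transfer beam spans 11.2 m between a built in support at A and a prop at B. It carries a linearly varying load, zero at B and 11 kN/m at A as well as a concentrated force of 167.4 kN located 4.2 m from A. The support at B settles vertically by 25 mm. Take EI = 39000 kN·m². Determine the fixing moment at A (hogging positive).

M_A = 472.3 kN·m

Choose R_B as the redundant. The primary structure is the cantilever fixed at A.
Free-end deflection of the primary structure under the applied loading (downward +):
  triangular load, peak 11 at the fixed end: w₀L⁴/(30EI) = 5770/EI
  point load 167.4 at a = 4.2: Pa²(3L − a)/(6EI) = 14469/EI
  δ_0 = 20239/EI
Tip deflection under a unit load at B: L³/(3EI) = 468.3/EI.
With EI = 39000 kN·m²: δ_0 = 0.51895 m and δ_{BB} = 0.012008 m/kN.
Compatibility — the beam at B must follow the support down by 0.025 m: δ_0 − R_B·δ_{BB} = 0.025, so R_B = (0.51895 − 0.025)/0.012008 = 41.14 kN.
Moment equilibrium about A: M_A = Σ(load moments about A) − R_B·L = 933.1 − 41.14×11.2 = 472.3 kN·m.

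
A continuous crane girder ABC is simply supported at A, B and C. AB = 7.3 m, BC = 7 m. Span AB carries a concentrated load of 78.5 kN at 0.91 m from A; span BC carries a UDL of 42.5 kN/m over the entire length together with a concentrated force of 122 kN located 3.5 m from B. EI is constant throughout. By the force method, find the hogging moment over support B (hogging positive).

Insert a hinge at B; M_B is the redundant, and each span becomes simply supported.
End slopes at the hinge B, treating each span as simply supported:
  span AB: point load 78.5 at a = 0.91: Pab(L + a)/(6LEI) = 85.56/EI
  span BC: UDL 42.5: wL³/(24EI) = 607.4/EI
  span BC: point load 122 at a = 3.5: Pab(L + b)/(6LEI) = 373.6/EI
  relative rotation θ_0 = (85.56 + 981)/EI = 1067/EI
A unit hogging moment at B produces rotation L₁/(3EI) + L₂/(3EI) = 4.767/EI.
Slope continuity at B: θ_0 = M_B·4.767/EI, so M_B = 1067/4.767 = 223.8 kN·m (hogging).

M_B = 223.8 kN·m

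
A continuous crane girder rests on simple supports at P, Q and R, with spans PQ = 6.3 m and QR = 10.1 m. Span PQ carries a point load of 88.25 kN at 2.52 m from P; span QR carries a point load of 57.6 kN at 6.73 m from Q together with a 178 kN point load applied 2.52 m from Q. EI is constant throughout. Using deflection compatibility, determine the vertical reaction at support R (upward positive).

R_R = 56.01 kN

Insert a hinge at Q; M_Q is the redundant, and each span becomes simply supported.
End slopes at the hinge Q, treating each span as simply supported:
  span PQ: point load 88.25 at a = 2.52: Pab(L + a)/(6LEI) = 196.1/EI
  span QR: point load 57.6 at a = 6.73: Pab(L + b)/(6LEI) = 290.4/EI
  span QR: point load 178 at a = 2.52: Pab(L + b)/(6LEI) = 992/EI
  relative rotation θ_0 = (196.1 + 1282)/EI = 1478/EI
A unit hogging moment at Q produces rotation L₁/(3EI) + L₂/(3EI) = 5.467/EI.
Slope continuity at Q: θ_0 = M_Q·5.467/EI, so M_Q = 1478/5.467 = 270.5 kN·m (hogging).
Span QR, ΣM about R: R_Q^{QR}·10.1 = 1543 + 270.5, so R_Q^{QR} = 179.6 kN and R_R = 235.6 − 179.6 = 56.01 kN.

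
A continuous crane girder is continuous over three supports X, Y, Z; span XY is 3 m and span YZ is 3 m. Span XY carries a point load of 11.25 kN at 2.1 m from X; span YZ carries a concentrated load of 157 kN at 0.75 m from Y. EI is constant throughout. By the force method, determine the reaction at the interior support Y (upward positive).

Take M_Y as the redundant. Released structure: two simple spans XY and YZ with a hinge at Y.
End slopes at the hinge Y, treating each span as simply supported:
  span XY: point load 11.25 at a = 2.1: Pab(L + a)/(6LEI) = 6.024/EI
  span YZ: point load 157 at a = 0.75: Pab(L + b)/(6LEI) = 77.27/EI
  relative rotation θ_0 = (6.024 + 77.27)/EI = 83.3/EI
A unit hogging moment at Y produces rotation L₁/(3EI) + L₂/(3EI) = 2/EI.
Compatibility: M_Y·(L₁+L₂)/(3EI) = θ_0, giving M_Y = 41.65 kN·m (hogging).
Span XY, ΣM about X with M_Y applied at Y: R_Y^{XY}·3 = 23.62 + 41.65, so R_Y^{XY} = 21.76 kN and R_X = 11.25 − 21.76 = -10.51 kN.
Span YZ, ΣM about Z: R_Y^{YZ}·3 = 353.2 + 41.65, so R_Y^{YZ} = 131.6 kN and R_Z = 157 − 131.6 = 25.37 kN.
R_Y = 21.76 + 131.6 = 153.4 kN.

R_Y = 153.4 kN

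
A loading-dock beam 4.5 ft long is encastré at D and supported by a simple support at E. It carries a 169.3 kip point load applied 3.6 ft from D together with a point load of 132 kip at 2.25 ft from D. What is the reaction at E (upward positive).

R_E = 160.4 kip

Choose R_E as the redundant. The primary structure is the cantilever fixed at D.
Free-end deflection of the primary structure under the applied loading (downward +):
  point load 169.3 at a = 3.6: Pa²(3L − a)/(6EI) = 3620/EI
  point load 132 at a = 2.25: Pa²(3L − a)/(6EI) = 1253/EI
  δ_0 = 4873/EI
Flexibility coefficient — unit upward force at E: δ_{EE} = L³/(3EI) = 30.38/EI.
The prop prevents deflection at E: R_E = δ_0/δ_{EE} = 4873/30.38 = 160.4 kip.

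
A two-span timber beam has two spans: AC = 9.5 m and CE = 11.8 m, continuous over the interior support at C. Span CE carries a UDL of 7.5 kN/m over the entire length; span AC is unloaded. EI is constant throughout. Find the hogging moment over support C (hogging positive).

M_C = 72.32 kN·m

Release continuity at C by inserting a hinge; the redundant is the internal moment M_C. The primary structure is two simply-supported spans AC and CE.
Discontinuity in slope at C on the released structure — sum the simple-span end rotations:
  span CE: UDL 7.5: wL³/(24EI) = 513.4/EI
  relative rotation θ_0 = (0 + 513.4)/EI = 513.4/EI
A unit hogging moment at C produces rotation L₁/(3EI) + L₂/(3EI) = 7.1/EI.
Slope continuity at C: θ_0 = M_C·7.1/EI, so M_C = 513.4/7.1 = 72.32 kN·m (hogging).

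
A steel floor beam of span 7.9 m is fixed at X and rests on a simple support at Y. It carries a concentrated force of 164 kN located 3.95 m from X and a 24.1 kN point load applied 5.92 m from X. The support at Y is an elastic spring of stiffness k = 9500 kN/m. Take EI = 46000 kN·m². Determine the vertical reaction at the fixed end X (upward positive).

Remove the prop at Y; the released (primary) structure is a cantilever built in at X.
Downward deflection at the released point Y due to the loads:
  point load 164 at a = 3.95: Pa²(3L − a)/(6EI) = 8423/EI
  point load 24.1 at a = 5.92: Pa²(3L − a)/(6EI) = 2503/EI
  δ_0 = 10926/EI
Flexibility coefficient — unit upward force at Y: δ_{YY} = L³/(3EI) = 164.3/EI.
With EI = 46000 kN·m²: δ_0 = 0.23751 m and δ_{YY} = 0.003573 m/kN.
Compatibility — the spring shortens by R_Y/k under the reaction it provides: δ_0 − R_Y·δ_{YY} = R_Y/k. With 1/k = 0.000105 m/kN, R_Y = δ_0 / (δ_{YY} + 1/k) = 0.23751 / (0.003573 + 0.000105) = 64.58 kN.
Vertical equilibrium: R_X = ΣP − R_Y = 188.1 − 64.58 = 123.5 kN.

R_X = 123.5 kN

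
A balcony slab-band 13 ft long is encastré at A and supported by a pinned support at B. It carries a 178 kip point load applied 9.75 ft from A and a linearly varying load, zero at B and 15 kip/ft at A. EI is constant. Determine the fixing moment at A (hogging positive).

Take the reaction at B as the redundant and release it; the primary structure is a cantilever fixed at A.
Primary-structure tip deflection at B by superposition:
  point load 178 at a = 9.75: Pa²(3L − a)/(6EI) = 82490/EI
  triangular load, peak 15 at the fixed end: w₀L⁴/(30EI) = 14280/EI
  δ_0 = 96771/EI
Flexibility coefficient — unit upward force at B: δ_{BB} = L³/(3EI) = 732.3/EI.
Compatibility at B: δ_0 − R_B·δ_{BB} = 0, so R_B = 96771/732.3 = 132.1 kip.
Moment equilibrium about A: M_A = Σ(load moments about A) − R_B·L = 2158 − 132.1×13 = 440.2 kip·ft.

M_A = 440.2 kip·ft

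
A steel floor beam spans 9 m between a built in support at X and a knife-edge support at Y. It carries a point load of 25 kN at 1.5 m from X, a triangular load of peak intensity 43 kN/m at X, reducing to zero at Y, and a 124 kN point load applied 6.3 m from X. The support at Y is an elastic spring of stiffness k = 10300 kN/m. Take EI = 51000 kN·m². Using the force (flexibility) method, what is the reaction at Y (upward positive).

Take the reaction at Y as the redundant and release it; the primary structure is a cantilever fixed at X.
Deflection at Y on the released cantilever, summing each load's contribution:
  point load 25 at a = 1.5: Pa²(3L − a)/(6EI) = 239.1/EI
  triangular load, peak 43 at the fixed end: w₀L⁴/(30EI) = 9404/EI
  point load 124 at a = 6.3: Pa²(3L − a)/(6EI) = 16979/EI
  δ_0 = 26623/EI
Flexibility coefficient — unit upward force at Y: δ_{YY} = L³/(3EI) = 243/EI.
With EI = 51000 kN·m²: δ_0 = 0.52201 m and δ_{YY} = 0.004765 m/kN.
Compatibility — the spring shortens by R_Y/k under the reaction it provides: δ_0 − R_Y·δ_{YY} = R_Y/k. With 1/k = 0.000097 m/kN, R_Y = δ_0 / (δ_{YY} + 1/k) = 0.52201 / (0.004765 + 0.000097) = 107.4 kN.

R_Y = 107.4 kN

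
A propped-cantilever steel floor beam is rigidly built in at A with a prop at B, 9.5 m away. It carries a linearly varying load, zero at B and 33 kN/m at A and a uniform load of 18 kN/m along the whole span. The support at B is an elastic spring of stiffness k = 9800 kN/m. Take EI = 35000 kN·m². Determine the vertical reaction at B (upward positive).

Choose R_B as the redundant. The primary structure is the cantilever fixed at A.
Deflection at B on the released cantilever, summing each load's contribution:
  triangular load, peak 33 at the fixed end: w₀L⁴/(30EI) = 8960/EI
  UDL 18: wL⁴/(8EI) = 18326/EI
  δ_0 = 27286/EI
Tip deflection under a unit load at B: L³/(3EI) = 285.8/EI.
With EI = 35000 kN·m²: δ_0 = 0.7796 m and δ_{BB} = 0.008165 m/kN.
Compatibility — the spring shortens by R_B/k under the reaction it provides: δ_0 − R_B·δ_{BB} = R_B/k. With 1/k = 0.000102 m/kN, R_B = δ_0 / (δ_{BB} + 1/k) = 0.7796 / (0.008165 + 0.000102) = 94.3 kN.

R_B = 94.3 kN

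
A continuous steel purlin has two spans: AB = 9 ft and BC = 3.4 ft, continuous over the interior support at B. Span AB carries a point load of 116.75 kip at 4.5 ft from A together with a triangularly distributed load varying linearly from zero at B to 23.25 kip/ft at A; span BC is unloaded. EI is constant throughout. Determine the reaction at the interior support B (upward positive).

Release continuity at B by inserting a hinge; the redundant is the internal moment M_B. The primary structure is two simply-supported spans AB and BC.
Rotations at B on the released spans (each span's end-slope, ×1/EI):
  span AB: point load 116.75 at a = 4.5: Pab(L + a)/(6LEI) = 591/EI
  span AB: triangular load, peak 23.25: 7w₀L³/(360EI) = 329.6/EI
  relative rotation θ_0 = (920.6 + 0)/EI = 920.6/EI
A unit hogging moment at B produces rotation L₁/(3EI) + L₂/(3EI) = 4.133/EI.
Compatibility: M_B·(L₁+L₂)/(3EI) = θ_0, giving M_B = 222.7 kip·ft (hogging).
Span AB, ΣM about A with M_B applied at B: R_B^{AB}·9 = 839.2 + 222.7, so R_B^{AB} = 118 kip and R_A = 221.4 − 118 = 103.4 kip.
Span BC, ΣM about C: R_B^{BC}·3.4 = 0 + 222.7, so R_B^{BC} = 65.51 kip and R_C = 0 − 65.51 = -65.51 kip.
R_B = 118 + 65.51 = 183.5 kip.

R_B = 183.5 kip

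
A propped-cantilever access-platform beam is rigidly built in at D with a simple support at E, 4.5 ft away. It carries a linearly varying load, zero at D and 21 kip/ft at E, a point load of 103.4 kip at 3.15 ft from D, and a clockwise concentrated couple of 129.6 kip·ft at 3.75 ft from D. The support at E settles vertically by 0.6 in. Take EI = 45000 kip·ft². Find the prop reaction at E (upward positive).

R_E = 52.18 kip

Remove the prop at E; the released (primary) structure is a cantilever built in at D.
Downward deflection at the released point E due to the loads:
  triangular load, peak 21 at the free end: 11w₀L⁴/(120EI) = 789.4/EI
  point load 103.4 at a = 3.15: Pa²(3L − a)/(6EI) = 1770/EI
  clockwise couple 129.6 at a = 3.75: M₀a(2L − a)/(2EI) = 1276/EI
  δ_0 = 3835/EI
Tip deflection under a unit load at E: L³/(3EI) = 30.38/EI.
With EI = 45000 kip·ft²: δ_0 = 0.085221 ft and δ_{EE} = 0.000675 ft/kip.
Compatibility — the beam at E must follow the support down by 0.05 ft: δ_0 − R_E·δ_{EE} = 0.05, so R_E = (0.085221 − 0.05)/0.000675 = 52.18 kip.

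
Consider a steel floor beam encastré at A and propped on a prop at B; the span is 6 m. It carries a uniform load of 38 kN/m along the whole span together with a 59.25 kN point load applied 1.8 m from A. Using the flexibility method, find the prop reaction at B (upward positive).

Release the roller at B. Primary structure: cantilever fixed at A.
Primary-structure tip deflection at B by superposition:
  UDL 38: wL⁴/(8EI) = 6156/EI
  point load 59.25 at a = 1.8: Pa²(3L − a)/(6EI) = 518.3/EI
  δ_0 = 6674/EI
Tip deflection under a unit load at B: L³/(3EI) = 72/EI.
The prop prevents deflection at B: R_B = δ_0/δ_{BB} = 6674/72 = 92.7 kN.

R_B = 92.7 kN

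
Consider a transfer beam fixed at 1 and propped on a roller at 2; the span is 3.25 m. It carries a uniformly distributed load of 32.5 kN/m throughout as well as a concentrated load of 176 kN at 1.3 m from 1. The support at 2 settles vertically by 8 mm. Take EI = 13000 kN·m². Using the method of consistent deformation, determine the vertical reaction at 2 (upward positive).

Choose R_2 as the redundant. The primary structure is the cantilever fixed at 1.
Deflection at 2 on the released cantilever, summing each load's contribution:
  UDL 32.5: wL⁴/(8EI) = 453.2/EI
  point load 176 at a = 1.3: Pa²(3L − a)/(6EI) = 418.9/EI
  δ_0 = 872.1/EI
Flexibility coefficient — unit upward force at 2: δ_{22} = L³/(3EI) = 11.44/EI.
With EI = 13000 kN·m²: δ_0 = 0.067087 m and δ_{22} = 0.00088 m/kN.
Compatibility — the beam at 2 must follow the support down by 0.008 m: δ_0 − R_2·δ_{22} = 0.008, so R_2 = (0.067087 − 0.008)/0.00088 = 67.13 kN.

R_2 = 67.13 kN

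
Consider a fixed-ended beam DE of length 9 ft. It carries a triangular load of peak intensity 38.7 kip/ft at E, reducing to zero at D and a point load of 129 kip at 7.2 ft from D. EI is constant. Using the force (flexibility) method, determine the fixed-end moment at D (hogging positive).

M_D = 141.6 kip·ft

Release both end moments; the primary structure is a simply-supported span DE with redundants M_D and M_E.
On the primary (simply-supported) span, the end slopes from the loading are:
  at D: triangular load, peak 38.7: 7w₀L³/(360EI) = 548.6/EI
  at E: triangular load, peak 38.7: w₀L³/(45EI) = 626.9/EI
  at D: point load 129 at a = 7.2: Pab(L + b)/(6LEI) = 334.4/EI
  at E: point load 129 at a = 7.2: Pab(L + a)/(6LEI) = 501.6/EI
  θ_D0 = 882.9/EI,  θ_E0 = 1128/EI
Flexibility coefficients: a unit moment at one end gives L/(3EI) there and L/(6EI) at the far end, so f₁₁ = f₂₂ = 3/EI and f₁₂ = f₂₁ = 1.5/EI.
Compatibility — zero rotation at each built-in end:
  3 M_D + 1.5 M_E = 882.9
  1.5 M_D + 3 M_E = 1128
Solving the pair gives M_D = 141.6 kip·ft and M_E = 305.3 kip·ft (hogging).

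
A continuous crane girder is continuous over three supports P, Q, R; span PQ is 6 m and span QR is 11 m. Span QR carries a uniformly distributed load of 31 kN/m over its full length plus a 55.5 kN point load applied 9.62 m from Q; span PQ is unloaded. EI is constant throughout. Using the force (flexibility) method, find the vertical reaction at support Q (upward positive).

Release continuity at Q by inserting a hinge; the redundant is the internal moment M_Q. The primary structure is two simply-supported spans PQ and QR.
Discontinuity in slope at Q on the released structure — sum the simple-span end rotations:
  span QR: UDL 31: wL³/(24EI) = 1719/EI
  span QR: point load 55.5 at a = 9.62: Pab(L + b)/(6LEI) = 138.2/EI
  relative rotation θ_0 = (0 + 1857)/EI = 1857/EI
A unit hogging moment at Q produces rotation L₁/(3EI) + L₂/(3EI) = 5.667/EI.
Slope continuity at Q: θ_0 = M_Q·5.667/EI, so M_Q = 1857/5.667 = 327.8 kN·m (hogging).
Span PQ, ΣM about P with M_Q applied at Q: R_Q^{PQ}·6 = 0 + 327.8, so R_Q^{PQ} = 54.63 kN and R_P = 0 − 54.63 = -54.63 kN.
Span QR, ΣM about R: R_Q^{QR}·11 = 1952 + 327.8, so R_Q^{QR} = 207.3 kN and R_R = 396.5 − 207.3 = 189.2 kN.
R_Q = 54.63 + 207.3 = 261.9 kN.

R_Q = 261.9 kN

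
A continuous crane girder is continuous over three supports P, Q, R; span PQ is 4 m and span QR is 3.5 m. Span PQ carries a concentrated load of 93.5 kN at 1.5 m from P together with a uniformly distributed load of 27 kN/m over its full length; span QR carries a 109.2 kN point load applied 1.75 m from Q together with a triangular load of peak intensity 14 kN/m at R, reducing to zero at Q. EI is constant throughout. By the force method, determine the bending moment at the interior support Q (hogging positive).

M_Q = 99.05 kN·m

Release continuity at Q by inserting a hinge; the redundant is the internal moment M_Q. The primary structure is two simply-supported spans PQ and QR.
Rotations at Q on the released spans (each span's end-slope, ×1/EI):
  span PQ: point load 93.5 at a = 1.5: Pab(L + a)/(6LEI) = 80.35/EI
  span PQ: UDL 27: wL³/(24EI) = 72/EI
  span QR: point load 109.2 at a = 1.75: Pab(L + b)/(6LEI) = 83.61/EI
  span QR: triangular load, peak 14: 7w₀L³/(360EI) = 11.67/EI
  relative rotation θ_0 = (152.4 + 95.28)/EI = 247.6/EI
A unit hogging moment at Q produces rotation L₁/(3EI) + L₂/(3EI) = 2.5/EI.
Slope continuity at Q: θ_0 = M_Q·2.5/EI, so M_Q = 247.6/2.5 = 99.05 kN·m (hogging).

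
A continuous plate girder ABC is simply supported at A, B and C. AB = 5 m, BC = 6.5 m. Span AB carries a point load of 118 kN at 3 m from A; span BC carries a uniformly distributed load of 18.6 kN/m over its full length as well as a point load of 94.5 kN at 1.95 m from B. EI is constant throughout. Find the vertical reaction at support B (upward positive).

R_B = 256.4 kN

Insert a hinge at B; M_B is the redundant, and each span becomes simply supported.
Discontinuity in slope at B on the released structure — sum the simple-span end rotations:
  span AB: point load 118 at a = 3: Pab(L + a)/(6LEI) = 188.8/EI
  span BC: UDL 18.6: wL³/(24EI) = 212.8/EI
  span BC: point load 94.5 at a = 1.95: Pab(L + b)/(6LEI) = 237.6/EI
  relative rotation θ_0 = (188.8 + 450.4)/EI = 639.2/EI
A unit hogging moment at B produces rotation L₁/(3EI) + L₂/(3EI) = 3.833/EI.
Compatibility: M_B·(L₁+L₂)/(3EI) = θ_0, giving M_B = 166.7 kN·m (hogging).
Span AB, ΣM about A with M_B applied at B: R_B^{AB}·5 = 354 + 166.7, so R_B^{AB} = 104.1 kN and R_A = 118 − 104.1 = 13.85 kN.
Span BC, ΣM about C: R_B^{BC}·6.5 = 822.9 + 166.7, so R_B^{BC} = 152.3 kN and R_C = 215.4 − 152.3 = 63.15 kN.
R_B = 104.1 + 152.3 = 256.4 kN.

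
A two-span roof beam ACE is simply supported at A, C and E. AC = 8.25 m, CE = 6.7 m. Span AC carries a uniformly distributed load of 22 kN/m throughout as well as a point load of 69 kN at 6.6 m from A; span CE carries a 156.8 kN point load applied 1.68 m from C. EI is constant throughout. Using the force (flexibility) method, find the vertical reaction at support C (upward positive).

Insert a hinge at C; M_C is the redundant, and each span becomes simply supported.
Discontinuity in slope at C on the released structure — sum the simple-span end rotations:
  span AC: UDL 22: wL³/(24EI) = 514.7/EI
  span AC: point load 69 at a = 6.6: Pab(L + a)/(6LEI) = 225.4/EI
  span CE: point load 156.8 at a = 1.68: Pab(L + b)/(6LEI) = 385.5/EI
  relative rotation θ_0 = (740.1 + 385.5)/EI = 1126/EI
A unit hogging moment at C produces rotation L₁/(3EI) + L₂/(3EI) = 4.983/EI.
Slope continuity at C: θ_0 = M_C·4.983/EI, so M_C = 1126/4.983 = 225.9 kN·m (hogging).
Span AC, ΣM about A with M_C applied at C: R_C^{AC}·8.25 = 1204 + 225.9, so R_C^{AC} = 173.3 kN and R_A = 250.5 − 173.3 = 77.17 kN.
Span CE, ΣM about E: R_C^{CE}·6.7 = 787.1 + 225.9, so R_C^{CE} = 151.2 kN and R_E = 156.8 − 151.2 = 5.602 kN.
R_C = 173.3 + 151.2 = 324.5 kN.

R_C = 324.5 kN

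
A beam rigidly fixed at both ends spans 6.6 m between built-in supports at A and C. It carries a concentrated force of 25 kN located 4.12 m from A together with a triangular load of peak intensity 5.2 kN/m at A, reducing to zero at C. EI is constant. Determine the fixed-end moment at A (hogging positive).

M_A = 25.87 kN·m

Release both end moments; the primary structure is a simply-supported span AC with redundants M_A and M_C.
Simple-span end rotations at A and C under the given loads:
  at A: point load 25 at a = 4.12: Pab(L + b)/(6LEI) = 58.57/EI
  at C: point load 25 at a = 4.12: Pab(L + a)/(6LEI) = 69.15/EI
  at A: triangular load, peak 5.2: w₀L³/(45EI) = 33.22/EI
  at C: triangular load, peak 5.2: 7w₀L³/(360EI) = 29.07/EI
  θ_A0 = 91.79/EI,  θ_C0 = 98.22/EI
Flexibility coefficients: a unit moment at one end gives L/(3EI) there and L/(6EI) at the far end, so f₁₁ = f₂₂ = 2.2/EI and f₁₂ = f₂₁ = 1.1/EI.
Compatibility — zero rotation at each built-in end:
  2.2 M_A + 1.1 M_C = 91.79
  1.1 M_A + 2.2 M_C = 98.22
Solving the pair gives M_A = 25.87 kN·m and M_C = 31.71 kN·m (hogging).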